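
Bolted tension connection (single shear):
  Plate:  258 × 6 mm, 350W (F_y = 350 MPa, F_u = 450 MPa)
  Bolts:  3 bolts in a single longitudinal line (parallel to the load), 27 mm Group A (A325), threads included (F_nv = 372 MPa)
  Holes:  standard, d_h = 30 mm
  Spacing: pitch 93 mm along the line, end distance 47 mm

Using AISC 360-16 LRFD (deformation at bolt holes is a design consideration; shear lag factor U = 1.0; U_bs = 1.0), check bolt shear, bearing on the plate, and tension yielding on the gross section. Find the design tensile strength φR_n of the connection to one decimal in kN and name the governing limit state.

340.2 kN (bearing governs)

Bolt shear: A_b = π(27)²/4 = 572.56 mm². φR_n = 0.75 × 372 × 572.56 × 3 × 1 = 479.2 kN.
Bearing (6 mm plate, F_u = 450 MPa): end bolts L_c = 47 − 30/2 = 32, R_n = min(1.2×32×6×450, 2.4×27×6×450) = 103.68 kN/bolt; interior L_c = 93 − 30 = 63, R_n = 174.96 kN/bolt. φR_n = 0.75 × (1×103.68 + 2×174.96) = 340.2 kN.
Tension yield (gross): A_g = 258×6 = 1548 mm². φR_n = 0.90 × 350 × 1548 = 487.6 kN.
Governing: min(479.2, 340.2, 487.6) = 340.2 kN → bearing.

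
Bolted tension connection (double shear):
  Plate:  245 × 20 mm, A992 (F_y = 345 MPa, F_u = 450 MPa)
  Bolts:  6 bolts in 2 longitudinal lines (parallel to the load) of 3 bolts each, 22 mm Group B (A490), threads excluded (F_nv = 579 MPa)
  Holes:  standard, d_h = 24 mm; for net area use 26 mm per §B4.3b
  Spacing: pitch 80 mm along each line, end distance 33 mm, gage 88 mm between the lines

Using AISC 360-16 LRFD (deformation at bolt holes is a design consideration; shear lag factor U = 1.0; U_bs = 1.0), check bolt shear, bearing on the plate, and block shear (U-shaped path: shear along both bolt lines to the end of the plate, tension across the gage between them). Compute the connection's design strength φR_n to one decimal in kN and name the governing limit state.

Bolt shear: A_b = π(22)²/4 = 380.13 mm². φR_n = 0.75 × 579 × 380.13 × 6 × 2 = 1980.9 kN.
Bearing (20 mm plate, F_u = 450 MPa): end bolts L_c = 33 − 24/2 = 21, R_n = min(1.2×21×20×450, 2.4×22×20×450) = 226.8 kN/bolt; interior L_c = 80 − 24 = 56, R_n = 475.2 kN/bolt. φR_n = 0.75 × (2×226.8 + 4×475.2) = 1765.8 kN.
Block shear: shear path 2×[33+2×80] = 2×193 mm, A_gv = 7720, A_nv = 2×(193 − 2.5×26)×20 = 5120 mm²; tension across gage: (88 − 1×26)×20 = 1240 mm². R_n = min(0.6×450×5120, 0.6×345×7720) + 1.0×450×1240 = min(1382.4, 1598) + 558 = 1940.4 kN. φR_n = 0.75 × 1940.4 = 1455.3 kN.
Governing: min(1980.9, 1765.8, 1455.3) = 1455.3 kN → block shear.

1455.3 kN (block shear governs)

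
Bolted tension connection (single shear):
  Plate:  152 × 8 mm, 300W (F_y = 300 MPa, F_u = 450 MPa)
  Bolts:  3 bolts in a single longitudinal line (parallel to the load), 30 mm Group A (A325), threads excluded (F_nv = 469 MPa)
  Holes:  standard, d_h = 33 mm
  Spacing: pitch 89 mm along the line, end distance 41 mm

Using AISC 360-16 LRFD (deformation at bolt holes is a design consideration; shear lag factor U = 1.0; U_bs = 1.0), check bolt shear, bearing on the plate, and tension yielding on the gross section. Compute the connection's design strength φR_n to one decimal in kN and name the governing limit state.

328.3 kN (gross-section yield governs)

Bolt shear: A_b = π(30)²/4 = 706.86 mm². φR_n = 0.75 × 469 × 706.86 × 3 × 1 = 745.9 kN.
Bearing (8 mm plate, F_u = 450 MPa): end bolts L_c = 41 − 33/2 = 24.5, R_n = min(1.2×24.5×8×450, 2.4×30×8×450) = 105.84 kN/bolt; interior L_c = 89 − 33 = 56, R_n = 241.92 kN/bolt. φR_n = 0.75 × (1×105.84 + 2×241.92) = 442.3 kN.
Tension yield (gross): A_g = 152×8 = 1216 mm². φR_n = 0.90 × 300 × 1216 = 328.3 kN.
Governing: min(745.9, 442.3, 328.3) = 328.3 kN → gross-section yield.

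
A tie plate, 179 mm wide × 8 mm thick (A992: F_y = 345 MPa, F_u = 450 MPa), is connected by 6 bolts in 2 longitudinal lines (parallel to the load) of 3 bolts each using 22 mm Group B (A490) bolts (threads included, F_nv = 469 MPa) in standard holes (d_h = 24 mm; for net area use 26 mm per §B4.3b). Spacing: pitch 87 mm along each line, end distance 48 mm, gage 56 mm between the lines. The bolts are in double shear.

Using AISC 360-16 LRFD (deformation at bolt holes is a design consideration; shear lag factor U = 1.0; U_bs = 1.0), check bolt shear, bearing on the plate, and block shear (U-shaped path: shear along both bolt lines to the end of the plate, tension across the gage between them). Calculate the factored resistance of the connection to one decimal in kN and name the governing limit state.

589.7 kN (block shear governs)

Bolt shear: A_b = π(22)²/4 = 380.13 mm². φR_n = 0.75 × 469 × 380.13 × 6 × 2 = 1604.5 kN.
Bearing (8 mm plate, F_u = 450 MPa): end bolts L_c = 48 − 24/2 = 36, R_n = min(1.2×36×8×450, 2.4×22×8×450) = 155.52 kN/bolt; interior L_c = 87 − 24 = 63, R_n = 190.08 kN/bolt. φR_n = 0.75 × (2×155.52 + 4×190.08) = 803.5 kN.
Block shear: shear path 2×[48+2×87] = 2×222 mm, A_gv = 3552, A_nv = 2×(222 − 2.5×26)×8 = 2512 mm²; tension across gage: (56 − 1×26)×8 = 240 mm². R_n = min(0.6×450×2512, 0.6×345×3552) + 1.0×450×240 = min(678.24, 735.26) + 108 = 786.24 kN. φR_n = 0.75 × 786.24 = 589.7 kN.
Governing: min(1604.5, 803.5, 589.7) = 589.7 kN → block shear.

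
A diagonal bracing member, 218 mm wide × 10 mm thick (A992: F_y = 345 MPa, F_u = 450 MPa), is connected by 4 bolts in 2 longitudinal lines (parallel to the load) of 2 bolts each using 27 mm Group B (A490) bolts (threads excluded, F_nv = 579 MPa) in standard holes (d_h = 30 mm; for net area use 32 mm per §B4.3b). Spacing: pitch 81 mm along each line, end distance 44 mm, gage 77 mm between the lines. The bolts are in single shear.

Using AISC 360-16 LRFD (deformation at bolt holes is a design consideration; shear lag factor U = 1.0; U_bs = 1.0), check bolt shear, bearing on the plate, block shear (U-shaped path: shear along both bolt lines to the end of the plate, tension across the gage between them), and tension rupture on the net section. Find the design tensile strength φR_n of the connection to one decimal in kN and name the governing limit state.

463.7 kN (block shear governs)

Bolt shear: A_b = π(27)²/4 = 572.56 mm². φR_n = 0.75 × 579 × 572.56 × 4 × 1 = 994.5 kN.
Bearing (10 mm plate, F_u = 450 MPa): end bolts L_c = 44 − 30/2 = 29, R_n = min(1.2×29×10×450, 2.4×27×10×450) = 156.6 kN/bolt; interior L_c = 81 − 30 = 51, R_n = 275.4 kN/bolt. φR_n = 0.75 × (2×156.6 + 2×275.4) = 648.0 kN.
Block shear: shear path 2×[44+1×81] = 2×125 mm, A_gv = 2500, A_nv = 2×(125 − 1.5×32)×10 = 1540 mm²; tension across gage: (77 − 1×32)×10 = 450 mm². R_n = min(0.6×450×1540, 0.6×345×2500) + 1.0×450×450 = min(415.8, 517.5) + 202.5 = 618.3 kN. φR_n = 0.75 × 618.3 = 463.7 kN.
Tension rupture (net): A_n = (218 − 2×32)×10 = 1540 mm² (U = 1.0, A_e = A_n). φR_n = 0.75 × 450 × 1540 = 519.8 kN.
Governing: min(994.5, 648.0, 463.7, 519.8) = 463.7 kN → block shear.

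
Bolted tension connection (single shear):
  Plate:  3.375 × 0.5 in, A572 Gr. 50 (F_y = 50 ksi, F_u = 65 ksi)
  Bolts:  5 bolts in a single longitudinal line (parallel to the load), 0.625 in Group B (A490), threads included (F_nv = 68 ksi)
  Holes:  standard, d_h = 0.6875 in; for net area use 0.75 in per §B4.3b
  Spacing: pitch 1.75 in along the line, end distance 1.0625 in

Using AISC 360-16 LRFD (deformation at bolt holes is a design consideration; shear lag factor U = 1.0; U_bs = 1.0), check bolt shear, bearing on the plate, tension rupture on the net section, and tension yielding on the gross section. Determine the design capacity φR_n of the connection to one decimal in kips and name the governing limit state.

64.0 kips (net-section rupture governs)

Bolt shear: A_b = π(0.625)²/4 = 0.3068 in². φR_n = 0.75 × 68 × 0.3068 × 5 × 1 = 78.2 kips.
Bearing (0.5 in plate, F_u = 65 ksi): end bolts L_c = 1.0625 − 0.6875/2 = 0.71875, R_n = min(1.2×0.71875×0.5×65, 2.4×0.625×0.5×65) = 28.031 kips/bolt; interior L_c = 1.75 − 0.6875 = 1.0625, R_n = 41.438 kips/bolt. φR_n = 0.75 × (1×28.031 + 4×41.438) = 145.3 kips.
Tension rupture (net): A_n = (3.375 − 1×0.75)×0.5 = 1.3125 in² (U = 1.0, A_e = A_n). φR_n = 0.75 × 65 × 1.3125 = 64.0 kips.
Tension yield (gross): A_g = 3.375×0.5 = 1.6875 in². φR_n = 0.90 × 50 × 1.6875 = 75.9 kips.
Governing: min(78.2, 145.3, 64.0, 75.9) = 64.0 kips → net-section rupture.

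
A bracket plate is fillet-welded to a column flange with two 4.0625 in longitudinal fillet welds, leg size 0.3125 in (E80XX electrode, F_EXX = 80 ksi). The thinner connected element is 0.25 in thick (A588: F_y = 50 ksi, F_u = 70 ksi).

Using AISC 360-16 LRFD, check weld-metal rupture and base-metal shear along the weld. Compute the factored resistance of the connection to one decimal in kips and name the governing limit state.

Weld metal: throat = 0.707×0.3125 = 0.22094 in, L = 2×4.0625 = 8.125 in. φR_n = 0.75 × 0.6 × 80 × 0.22094 × 8.125 = 64.6 kips.
Base metal shear (0.25 in plate): yield φR_n = 1.0×0.6×50×0.25×8.125 = 60.9 kips; rupture φR_n = 0.75×0.6×70×0.25×8.125 = 64.0 kips; take 60.9 kips (yield).
Governing: min(64.6, 60.9) = 60.9 kips → base-metal shear.

60.9 kips (base-metal shear governs)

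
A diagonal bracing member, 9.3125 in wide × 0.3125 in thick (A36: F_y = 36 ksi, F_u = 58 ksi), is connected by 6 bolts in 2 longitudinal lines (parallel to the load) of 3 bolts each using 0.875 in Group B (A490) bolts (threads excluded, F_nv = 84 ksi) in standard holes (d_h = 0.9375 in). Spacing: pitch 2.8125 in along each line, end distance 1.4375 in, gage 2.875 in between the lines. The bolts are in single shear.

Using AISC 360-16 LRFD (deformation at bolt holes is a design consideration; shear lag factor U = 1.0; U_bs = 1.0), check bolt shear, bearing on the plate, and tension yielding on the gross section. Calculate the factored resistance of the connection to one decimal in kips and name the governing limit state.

Bolt shear: A_b = π(0.875)²/4 = 0.60132 in². φR_n = 0.75 × 84 × 0.60132 × 6 × 1 = 227.3 kips.
Bearing (0.3125 in plate, F_u = 58 ksi): end bolts L_c = 1.4375 − 0.9375/2 = 0.96875, R_n = min(1.2×0.96875×0.3125×58, 2.4×0.875×0.3125×58) = 21.07 kips/bolt; interior L_c = 2.8125 − 0.9375 = 1.875, R_n = 38.063 kips/bolt. φR_n = 0.75 × (2×21.07 + 4×38.063) = 145.8 kips.
Tension yield (gross): A_g = 9.3125×0.3125 = 2.9102 in². φR_n = 0.90 × 36 × 2.9102 = 94.3 kips.
Governing: min(227.3, 145.8, 94.3) = 94.3 kips → gross-section yield.

94.3 kips (gross-section yield governs)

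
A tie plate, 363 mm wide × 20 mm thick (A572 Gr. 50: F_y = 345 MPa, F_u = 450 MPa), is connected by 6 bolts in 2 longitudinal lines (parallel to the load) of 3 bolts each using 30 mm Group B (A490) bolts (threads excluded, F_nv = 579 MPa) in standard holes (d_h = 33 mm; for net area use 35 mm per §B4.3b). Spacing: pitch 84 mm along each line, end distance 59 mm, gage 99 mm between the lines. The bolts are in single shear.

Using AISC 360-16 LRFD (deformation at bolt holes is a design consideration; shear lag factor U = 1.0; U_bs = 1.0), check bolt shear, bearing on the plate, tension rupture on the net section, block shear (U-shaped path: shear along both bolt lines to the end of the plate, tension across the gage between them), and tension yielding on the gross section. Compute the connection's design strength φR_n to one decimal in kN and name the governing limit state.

1562.0 kN (block shear governs)

Bolt shear: A_b = π(30)²/4 = 706.86 mm². φR_n = 0.75 × 579 × 706.86 × 6 × 1 = 1841.7 kN.
Bearing (20 mm plate, F_u = 450 MPa): end bolts L_c = 59 − 33/2 = 42.5, R_n = min(1.2×42.5×20×450, 2.4×30×20×450) = 459 kN/bolt; interior L_c = 84 − 33 = 51, R_n = 550.8 kN/bolt. φR_n = 0.75 × (2×459 + 4×550.8) = 2340.9 kN.
Tension rupture (net): A_n = (363 − 2×35)×20 = 5860 mm² (U = 1.0, A_e = A_n). φR_n = 0.75 × 450 × 5860 = 1977.8 kN.
Block shear: shear path 2×[59+2×84] = 2×227 mm, A_gv = 9080, A_nv = 2×(227 − 2.5×35)×20 = 5580 mm²; tension across gage: (99 − 1×35)×20 = 1280 mm². R_n = min(0.6×450×5580, 0.6×345×9080) + 1.0×450×1280 = min(1506.6, 1879.6) + 576 = 2082.6 kN. φR_n = 0.75 × 2082.6 = 1562.0 kN.
Tension yield (gross): A_g = 363×20 = 7260 mm². φR_n = 0.90 × 345 × 7260 = 2254.2 kN.
Governing: min(1841.7, 2340.9, 1977.8, 1562.0, 2254.2) = 1562.0 kN → block shear.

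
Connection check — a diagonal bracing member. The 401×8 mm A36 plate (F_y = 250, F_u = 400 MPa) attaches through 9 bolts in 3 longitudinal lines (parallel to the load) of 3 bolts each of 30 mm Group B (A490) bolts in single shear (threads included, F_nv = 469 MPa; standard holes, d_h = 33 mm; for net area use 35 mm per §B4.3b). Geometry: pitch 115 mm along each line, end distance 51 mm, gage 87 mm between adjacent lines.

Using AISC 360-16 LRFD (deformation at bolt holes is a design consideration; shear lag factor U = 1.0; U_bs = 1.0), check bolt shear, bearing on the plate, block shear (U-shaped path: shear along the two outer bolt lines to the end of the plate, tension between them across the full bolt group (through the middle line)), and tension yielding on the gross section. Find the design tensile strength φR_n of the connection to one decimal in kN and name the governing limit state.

Bolt shear: A_b = π(30)²/4 = 706.86 mm². φR_n = 0.75 × 469 × 706.86 × 9 × 1 = 2237.7 kN.
Bearing (8 mm plate, F_u = 400 MPa): end bolts L_c = 51 − 33/2 = 34.5, R_n = min(1.2×34.5×8×400, 2.4×30×8×400) = 132.48 kN/bolt; interior L_c = 115 − 33 = 82, R_n = 230.4 kN/bolt. φR_n = 0.75 × (3×132.48 + 6×230.4) = 1334.9 kN.
Block shear: shear path 2×[51+2×115] = 2×281 mm, A_gv = 4496, A_nv = 2×(281 − 2.5×35)×8 = 3096 mm²; tension across gage: (174 − 2×35)×8 = 832 mm². R_n = min(0.6×400×3096, 0.6×250×4496) + 1.0×400×832 = min(743.04, 674.4) + 332.8 = 1007.2 kN. φR_n = 0.75 × 1007.2 = 755.4 kN.
Tension yield (gross): A_g = 401×8 = 3208 mm². φR_n = 0.90 × 250 × 3208 = 721.8 kN.
Governing: min(2237.7, 1334.9, 755.4, 721.8) = 721.8 kN → gross-section yield.

721.8 kN (gross-section yield governs)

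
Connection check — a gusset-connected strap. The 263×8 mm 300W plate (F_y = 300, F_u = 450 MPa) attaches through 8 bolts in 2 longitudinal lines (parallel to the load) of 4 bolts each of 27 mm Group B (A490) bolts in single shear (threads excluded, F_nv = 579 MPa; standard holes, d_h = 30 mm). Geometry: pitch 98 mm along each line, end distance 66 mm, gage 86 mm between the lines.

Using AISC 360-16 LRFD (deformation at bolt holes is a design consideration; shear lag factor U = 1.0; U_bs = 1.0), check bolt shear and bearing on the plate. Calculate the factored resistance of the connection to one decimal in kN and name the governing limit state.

Bolt shear: A_b = π(27)²/4 = 572.56 mm². φR_n = 0.75 × 579 × 572.56 × 8 × 1 = 1989.1 kN.
Bearing (8 mm plate, F_u = 450 MPa): end bolts L_c = 66 − 30/2 = 51, R_n = min(1.2×51×8×450, 2.4×27×8×450) = 220.32 kN/bolt; interior L_c = 98 − 30 = 68, R_n = 233.28 kN/bolt. φR_n = 0.75 × (2×220.32 + 6×233.28) = 1380.2 kN.
Governing: min(1989.1, 1380.2) = 1380.2 kN → bearing.

1380.2 kN (bearing governs)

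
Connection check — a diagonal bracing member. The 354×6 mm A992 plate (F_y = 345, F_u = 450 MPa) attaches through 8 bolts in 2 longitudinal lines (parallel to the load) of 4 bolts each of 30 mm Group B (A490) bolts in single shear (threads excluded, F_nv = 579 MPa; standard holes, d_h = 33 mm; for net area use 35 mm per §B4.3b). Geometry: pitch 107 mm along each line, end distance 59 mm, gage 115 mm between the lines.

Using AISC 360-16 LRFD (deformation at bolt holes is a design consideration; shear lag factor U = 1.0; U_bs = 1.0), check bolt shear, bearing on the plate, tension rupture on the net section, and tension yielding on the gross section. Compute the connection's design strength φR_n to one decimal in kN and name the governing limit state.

Bolt shear: A_b = π(30)²/4 = 706.86 mm². φR_n = 0.75 × 579 × 706.86 × 8 × 1 = 2455.6 kN.
Bearing (6 mm plate, F_u = 450 MPa): end bolts L_c = 59 − 33/2 = 42.5, R_n = min(1.2×42.5×6×450, 2.4×30×6×450) = 137.7 kN/bolt; interior L_c = 107 − 33 = 74, R_n = 194.4 kN/bolt. φR_n = 0.75 × (2×137.7 + 6×194.4) = 1081.4 kN.
Tension rupture (net): A_n = (354 − 2×35)×6 = 1704 mm² (U = 1.0, A_e = A_n). φR_n = 0.75 × 450 × 1704 = 575.1 kN.
Tension yield (gross): A_g = 354×6 = 2124 mm². φR_n = 0.90 × 345 × 2124 = 659.5 kN.
Governing: min(2455.6, 1081.4, 575.1, 659.5) = 575.1 kN → net-section rupture.

575.1 kN (net-section rupture governs)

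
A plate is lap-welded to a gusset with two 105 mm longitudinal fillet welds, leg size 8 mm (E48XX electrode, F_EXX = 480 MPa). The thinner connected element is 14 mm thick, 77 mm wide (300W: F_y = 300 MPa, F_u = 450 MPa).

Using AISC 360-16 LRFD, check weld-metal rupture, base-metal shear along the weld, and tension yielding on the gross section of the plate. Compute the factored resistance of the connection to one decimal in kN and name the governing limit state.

Weld metal: throat = 0.707×8 = 5.656 mm, L = 2×105 = 210 mm. φR_n = 0.75 × 0.6 × 480 × 5.656 × 210 = 256.6 kN.
Base metal shear (14 mm plate): yield φR_n = 1.0×0.6×300×14×210 = 529.2 kN; rupture φR_n = 0.75×0.6×450×14×210 = 595.4 kN; take 529.2 kN (yield).
Tension yield (gross): A_g = 77×14 = 1078 mm². φR_n = 0.90 × 300 × 1078 = 291.1 kN.
Governing: min(256.6, 529.2, 291.1) = 256.6 kN → weld metal.

256.6 kN (weld metal governs)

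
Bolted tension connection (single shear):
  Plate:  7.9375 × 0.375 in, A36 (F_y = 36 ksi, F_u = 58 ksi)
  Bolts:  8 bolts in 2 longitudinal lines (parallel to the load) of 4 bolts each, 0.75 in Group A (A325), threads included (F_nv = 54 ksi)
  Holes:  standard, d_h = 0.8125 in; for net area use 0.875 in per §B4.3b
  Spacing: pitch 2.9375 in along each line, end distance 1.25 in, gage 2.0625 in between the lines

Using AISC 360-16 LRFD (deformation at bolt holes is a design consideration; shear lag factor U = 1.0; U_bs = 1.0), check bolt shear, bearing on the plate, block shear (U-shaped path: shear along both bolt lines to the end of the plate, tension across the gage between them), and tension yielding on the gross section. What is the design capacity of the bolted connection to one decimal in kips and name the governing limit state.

96.4 kips (gross-section yield governs)

Bolt shear: A_b = π(0.75)²/4 = 0.44179 in². φR_n = 0.75 × 54 × 0.44179 × 8 × 1 = 143.1 kips.
Bearing (0.375 in plate, F_u = 58 ksi): end bolts L_c = 1.25 − 0.8125/2 = 0.84375, R_n = min(1.2×0.84375×0.375×58, 2.4×0.75×0.375×58) = 22.022 kips/bolt; interior L_c = 2.9375 − 0.8125 = 2.125, R_n = 39.15 kips/bolt. φR_n = 0.75 × (2×22.022 + 6×39.15) = 209.2 kips.
Block shear: shear path 2×[1.25+3×2.9375] = 2×10.0625 in, A_gv = 7.5469, A_nv = 2×(10.0625 − 3.5×0.875)×0.375 = 5.25 in²; tension across gage: (2.0625 − 1×0.875)×0.375 = 0.44531 in². R_n = min(0.6×58×5.25, 0.6×36×7.5469) + 1.0×58×0.44531 = min(182.7, 163.01) + 25.828 = 188.84 kips. φR_n = 0.75 × 188.84 = 141.6 kips.
Tension yield (gross): A_g = 7.9375×0.375 = 2.9766 in². φR_n = 0.90 × 36 × 2.9766 = 96.4 kips.
Governing: min(143.1, 209.2, 141.6, 96.4) = 96.4 kips → gross-section yield.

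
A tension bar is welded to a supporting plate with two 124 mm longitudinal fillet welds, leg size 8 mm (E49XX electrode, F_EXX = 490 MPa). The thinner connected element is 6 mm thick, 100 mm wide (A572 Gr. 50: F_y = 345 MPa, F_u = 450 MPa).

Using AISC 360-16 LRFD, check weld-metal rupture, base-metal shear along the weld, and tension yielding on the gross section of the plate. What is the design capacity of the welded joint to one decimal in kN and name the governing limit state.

186.3 kN (gross-section yield governs)

Weld metal: throat = 0.707×8 = 5.656 mm, L = 2×124 = 248 mm. φR_n = 0.75 × 0.6 × 490 × 5.656 × 248 = 309.3 kN.
Base metal shear (6 mm plate): yield φR_n = 1.0×0.6×345×6×248 = 308.0 kN; rupture φR_n = 0.75×0.6×450×6×248 = 301.3 kN; take 301.3 kN (rupture).
Tension yield (gross): A_g = 100×6 = 600 mm². φR_n = 0.90 × 345 × 600 = 186.3 kN.
Governing: min(309.3, 301.3, 186.3) = 186.3 kN → gross-section yield.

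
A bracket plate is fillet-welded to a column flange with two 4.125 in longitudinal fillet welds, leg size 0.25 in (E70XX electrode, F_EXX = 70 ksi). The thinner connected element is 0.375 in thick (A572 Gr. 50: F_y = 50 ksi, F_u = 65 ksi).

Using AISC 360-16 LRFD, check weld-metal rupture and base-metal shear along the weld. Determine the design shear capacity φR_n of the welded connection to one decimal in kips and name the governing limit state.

Weld metal: throat = 0.707×0.25 = 0.17675 in, L = 2×4.125 = 8.25 in. φR_n = 0.75 × 0.6 × 70 × 0.17675 × 8.25 = 45.9 kips.
Base metal shear (0.375 in plate): yield φR_n = 1.0×0.6×50×0.375×8.25 = 92.8 kips; rupture φR_n = 0.75×0.6×65×0.375×8.25 = 90.5 kips; take 90.5 kips (rupture).
Governing: min(45.9, 90.5) = 45.9 kips → weld metal.

45.9 kips (weld metal governs)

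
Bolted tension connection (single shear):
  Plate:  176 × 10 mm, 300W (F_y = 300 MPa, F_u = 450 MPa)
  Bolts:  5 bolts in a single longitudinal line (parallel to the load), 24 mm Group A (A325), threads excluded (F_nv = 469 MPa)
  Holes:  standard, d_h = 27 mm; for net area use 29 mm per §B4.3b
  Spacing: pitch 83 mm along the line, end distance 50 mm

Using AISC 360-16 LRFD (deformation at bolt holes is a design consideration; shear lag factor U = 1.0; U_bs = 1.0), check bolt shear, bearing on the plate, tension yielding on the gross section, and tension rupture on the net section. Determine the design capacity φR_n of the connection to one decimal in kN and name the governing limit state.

475.2 kN (gross-section yield governs)

Bolt shear: A_b = π(24)²/4 = 452.39 mm². φR_n = 0.75 × 469 × 452.39 × 5 × 1 = 795.6 kN.
Bearing (10 mm plate, F_u = 450 MPa): end bolts L_c = 50 − 27/2 = 36.5, R_n = min(1.2×36.5×10×450, 2.4×24×10×450) = 197.1 kN/bolt; interior L_c = 83 − 27 = 56, R_n = 259.2 kN/bolt. φR_n = 0.75 × (1×197.1 + 4×259.2) = 925.4 kN.
Tension yield (gross): A_g = 176×10 = 1760 mm². φR_n = 0.90 × 300 × 1760 = 475.2 kN.
Tension rupture (net): A_n = (176 − 1×29)×10 = 1470 mm² (U = 1.0, A_e = A_n). φR_n = 0.75 × 450 × 1470 = 496.1 kN.
Governing: min(795.6, 925.4, 475.2, 496.1) = 475.2 kN → gross-section yield.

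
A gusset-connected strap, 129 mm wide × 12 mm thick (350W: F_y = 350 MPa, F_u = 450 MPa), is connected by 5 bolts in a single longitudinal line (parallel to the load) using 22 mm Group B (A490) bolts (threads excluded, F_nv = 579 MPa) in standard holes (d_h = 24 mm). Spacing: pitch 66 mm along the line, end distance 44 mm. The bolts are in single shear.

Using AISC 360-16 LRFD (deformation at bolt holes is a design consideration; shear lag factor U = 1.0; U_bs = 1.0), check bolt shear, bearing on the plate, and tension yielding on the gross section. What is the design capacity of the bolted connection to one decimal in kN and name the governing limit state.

487.6 kN (gross-section yield governs)

Bolt shear: A_b = π(22)²/4 = 380.13 mm². φR_n = 0.75 × 579 × 380.13 × 5 × 1 = 825.4 kN.
Bearing (12 mm plate, F_u = 450 MPa): end bolts L_c = 44 − 24/2 = 32, R_n = min(1.2×32×12×450, 2.4×22×12×450) = 207.36 kN/bolt; interior L_c = 66 − 24 = 42, R_n = 272.16 kN/bolt. φR_n = 0.75 × (1×207.36 + 4×272.16) = 972.0 kN.
Tension yield (gross): A_g = 129×12 = 1548 mm². φR_n = 0.90 × 350 × 1548 = 487.6 kN.
Governing: min(825.4, 972.0, 487.6) = 487.6 kN → gross-section yield.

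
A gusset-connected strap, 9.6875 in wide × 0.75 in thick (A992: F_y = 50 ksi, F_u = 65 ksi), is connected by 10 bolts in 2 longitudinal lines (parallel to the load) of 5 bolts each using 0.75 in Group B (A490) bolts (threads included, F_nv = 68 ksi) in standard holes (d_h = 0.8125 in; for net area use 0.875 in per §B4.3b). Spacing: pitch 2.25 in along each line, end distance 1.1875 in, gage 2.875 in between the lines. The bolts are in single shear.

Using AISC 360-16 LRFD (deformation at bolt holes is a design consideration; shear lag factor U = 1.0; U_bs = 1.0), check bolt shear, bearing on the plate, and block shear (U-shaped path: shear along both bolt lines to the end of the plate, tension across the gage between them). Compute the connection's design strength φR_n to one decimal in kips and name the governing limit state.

225.3 kips (bolt shear governs)

Bolt shear: A_b = π(0.75)²/4 = 0.44179 in². φR_n = 0.75 × 68 × 0.44179 × 10 × 1 = 225.3 kips.
Bearing (0.75 in plate, F_u = 65 ksi): end bolts L_c = 1.1875 − 0.8125/2 = 0.78125, R_n = min(1.2×0.78125×0.75×65, 2.4×0.75×0.75×65) = 45.703 kips/bolt; interior L_c = 2.25 − 0.8125 = 1.4375, R_n = 84.094 kips/bolt. φR_n = 0.75 × (2×45.703 + 8×84.094) = 573.1 kips.
Block shear: shear path 2×[1.1875+4×2.25] = 2×10.1875 in, A_gv = 15.281, A_nv = 2×(10.1875 − 4.5×0.875)×0.75 = 9.375 in²; tension across gage: (2.875 − 1×0.875)×0.75 = 1.5 in². R_n = min(0.6×65×9.375, 0.6×50×15.281) + 1.0×65×1.5 = min(365.63, 458.43) + 97.5 = 463.13 kips. φR_n = 0.75 × 463.13 = 347.3 kips.
Governing: min(225.3, 573.1, 347.3) = 225.3 kips → bolt shear.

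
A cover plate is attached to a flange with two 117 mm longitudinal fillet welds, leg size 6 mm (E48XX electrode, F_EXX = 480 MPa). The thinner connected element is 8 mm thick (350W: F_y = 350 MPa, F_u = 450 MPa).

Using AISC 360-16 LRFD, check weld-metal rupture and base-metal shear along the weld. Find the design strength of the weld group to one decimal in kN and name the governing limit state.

Weld metal: throat = 0.707×6 = 4.242 mm, L = 2×117 = 234 mm. φR_n = 0.75 × 0.6 × 480 × 4.242 × 234 = 214.4 kN.
Base metal shear (8 mm plate): yield φR_n = 1.0×0.6×350×8×234 = 393.1 kN; rupture φR_n = 0.75×0.6×450×8×234 = 379.1 kN; take 379.1 kN (rupture).
Governing: min(214.4, 379.1) = 214.4 kN → weld metal.

214.4 kN (weld metal governs)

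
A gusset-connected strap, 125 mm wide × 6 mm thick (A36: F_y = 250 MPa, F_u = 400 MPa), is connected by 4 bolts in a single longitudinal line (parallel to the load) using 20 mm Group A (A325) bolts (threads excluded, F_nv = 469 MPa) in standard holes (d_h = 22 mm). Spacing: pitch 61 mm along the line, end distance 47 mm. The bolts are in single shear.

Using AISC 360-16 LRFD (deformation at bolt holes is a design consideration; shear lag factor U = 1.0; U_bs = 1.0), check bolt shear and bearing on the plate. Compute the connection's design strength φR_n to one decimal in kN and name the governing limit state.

Bolt shear: A_b = π(20)²/4 = 314.16 mm². φR_n = 0.75 × 469 × 314.16 × 4 × 1 = 442.0 kN.
Bearing (6 mm plate, F_u = 400 MPa): end bolts L_c = 47 − 22/2 = 36, R_n = min(1.2×36×6×400, 2.4×20×6×400) = 103.68 kN/bolt; interior L_c = 61 − 22 = 39, R_n = 112.32 kN/bolt. φR_n = 0.75 × (1×103.68 + 3×112.32) = 330.5 kN.
Governing: min(442.0, 330.5) = 330.5 kN → bearing.

330.5 kN (bearing governs)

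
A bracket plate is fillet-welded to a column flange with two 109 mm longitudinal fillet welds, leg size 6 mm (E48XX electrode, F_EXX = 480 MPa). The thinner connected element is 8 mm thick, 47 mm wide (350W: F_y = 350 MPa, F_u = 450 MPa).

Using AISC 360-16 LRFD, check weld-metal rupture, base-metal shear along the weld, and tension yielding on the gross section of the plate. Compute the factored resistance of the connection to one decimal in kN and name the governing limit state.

118.4 kN (gross-section yield governs)

Weld metal: throat = 0.707×6 = 4.242 mm, L = 2×109 = 218 mm. φR_n = 0.75 × 0.6 × 480 × 4.242 × 218 = 199.7 kN.
Base metal shear (8 mm plate): yield φR_n = 1.0×0.6×350×8×218 = 366.2 kN; rupture φR_n = 0.75×0.6×450×8×218 = 353.2 kN; take 353.2 kN (rupture).
Tension yield (gross): A_g = 47×8 = 376 mm². φR_n = 0.90 × 350 × 376 = 118.4 kN.
Governing: min(199.7, 353.2, 118.4) = 118.4 kN → gross-section yield.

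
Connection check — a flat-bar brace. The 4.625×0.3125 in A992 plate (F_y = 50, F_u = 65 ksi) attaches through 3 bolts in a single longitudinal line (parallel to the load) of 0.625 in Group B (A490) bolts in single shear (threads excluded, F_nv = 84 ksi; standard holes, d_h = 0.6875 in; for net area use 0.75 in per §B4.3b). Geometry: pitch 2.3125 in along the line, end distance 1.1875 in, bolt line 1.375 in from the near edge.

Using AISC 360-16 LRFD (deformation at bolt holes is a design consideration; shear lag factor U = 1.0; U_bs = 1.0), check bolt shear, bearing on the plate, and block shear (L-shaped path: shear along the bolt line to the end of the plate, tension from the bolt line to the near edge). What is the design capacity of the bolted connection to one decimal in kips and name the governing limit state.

51.2 kips (block shear governs)

Bolt shear: A_b = π(0.625)²/4 = 0.3068 in². φR_n = 0.75 × 84 × 0.3068 × 3 × 1 = 58.0 kips.
Bearing (0.3125 in plate, F_u = 65 ksi): end bolts L_c = 1.1875 − 0.6875/2 = 0.84375, R_n = min(1.2×0.84375×0.3125×65, 2.4×0.625×0.3125×65) = 20.566 kips/bolt; interior L_c = 2.3125 − 0.6875 = 1.625, R_n = 30.469 kips/bolt. φR_n = 0.75 × (1×20.566 + 2×30.469) = 61.1 kips.
Block shear: shear path 1×[1.1875+2×2.3125] = 1×5.8125 in, A_gv = 1.8164, A_nv = 1×(5.8125 − 2.5×0.75)×0.3125 = 1.2305 in²; tension to near edge: (1.375 − 0.5×0.75)×0.3125 = 0.3125 in². R_n = min(0.6×65×1.2305, 0.6×50×1.8164) + 1.0×65×0.3125 = min(47.99, 54.492) + 20.313 = 68.303 kips. φR_n = 0.75 × 68.303 = 51.2 kips.
Governing: min(58.0, 61.1, 51.2) = 51.2 kips → block shear.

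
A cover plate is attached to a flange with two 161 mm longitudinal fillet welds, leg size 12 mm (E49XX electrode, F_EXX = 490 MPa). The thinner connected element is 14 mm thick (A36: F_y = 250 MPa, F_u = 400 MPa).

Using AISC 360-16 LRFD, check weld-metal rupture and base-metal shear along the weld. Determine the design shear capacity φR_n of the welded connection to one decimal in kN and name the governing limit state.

Weld metal: throat = 0.707×12 = 8.484 mm, L = 2×161 = 322 mm. φR_n = 0.75 × 0.6 × 490 × 8.484 × 322 = 602.4 kN.
Base metal shear (14 mm plate): yield φR_n = 1.0×0.6×250×14×322 = 676.2 kN; rupture φR_n = 0.75×0.6×400×14×322 = 811.4 kN; take 676.2 kN (yield).
Governing: min(602.4, 676.2) = 602.4 kN → weld metal.

602.4 kN (weld metal governs)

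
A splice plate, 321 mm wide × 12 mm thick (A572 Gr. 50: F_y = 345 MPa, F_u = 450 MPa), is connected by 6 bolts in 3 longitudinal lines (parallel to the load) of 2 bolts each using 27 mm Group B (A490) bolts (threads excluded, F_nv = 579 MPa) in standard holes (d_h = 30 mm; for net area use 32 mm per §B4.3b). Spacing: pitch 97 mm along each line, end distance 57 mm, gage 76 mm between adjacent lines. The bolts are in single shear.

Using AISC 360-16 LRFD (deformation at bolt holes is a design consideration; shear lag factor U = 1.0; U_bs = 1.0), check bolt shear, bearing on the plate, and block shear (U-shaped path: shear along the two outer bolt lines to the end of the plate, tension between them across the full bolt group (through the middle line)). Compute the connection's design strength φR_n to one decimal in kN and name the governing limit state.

Bolt shear: A_b = π(27)²/4 = 572.56 mm². φR_n = 0.75 × 579 × 572.56 × 6 × 1 = 1491.8 kN.
Bearing (12 mm plate, F_u = 450 MPa): end bolts L_c = 57 − 30/2 = 42, R_n = min(1.2×42×12×450, 2.4×27×12×450) = 272.16 kN/bolt; interior L_c = 97 − 30 = 67, R_n = 349.92 kN/bolt. φR_n = 0.75 × (3×272.16 + 3×349.92) = 1399.7 kN.
Block shear: shear path 2×[57+1×97] = 2×154 mm, A_gv = 3696, A_nv = 2×(154 − 1.5×32)×12 = 2544 mm²; tension across gage: (152 − 2×32)×12 = 1056 mm². R_n = min(0.6×450×2544, 0.6×345×3696) + 1.0×450×1056 = min(686.88, 765.07) + 475.2 = 1162.1 kN. φR_n = 0.75 × 1162.1 = 871.6 kN.
Governing: min(1491.8, 1399.7, 871.6) = 871.6 kN → block shear.

871.6 kN (block shear governs)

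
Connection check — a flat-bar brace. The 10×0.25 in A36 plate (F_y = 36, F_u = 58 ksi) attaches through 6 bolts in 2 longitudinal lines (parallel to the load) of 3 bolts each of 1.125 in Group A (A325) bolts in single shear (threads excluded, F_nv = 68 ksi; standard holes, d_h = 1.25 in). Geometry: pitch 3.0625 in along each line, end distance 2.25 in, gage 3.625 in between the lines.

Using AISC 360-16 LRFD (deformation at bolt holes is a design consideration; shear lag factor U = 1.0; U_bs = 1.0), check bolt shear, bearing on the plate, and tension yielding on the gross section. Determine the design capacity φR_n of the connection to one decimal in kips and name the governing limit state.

Bolt shear: A_b = π(1.125)²/4 = 0.99402 in². φR_n = 0.75 × 68 × 0.99402 × 6 × 1 = 304.2 kips.
Bearing (0.25 in plate, F_u = 58 ksi): end bolts L_c = 2.25 − 1.25/2 = 1.625, R_n = min(1.2×1.625×0.25×58, 2.4×1.125×0.25×58) = 28.275 kips/bolt; interior L_c = 3.0625 − 1.25 = 1.8125, R_n = 31.538 kips/bolt. φR_n = 0.75 × (2×28.275 + 4×31.538) = 137.0 kips.
Tension yield (gross): A_g = 10×0.25 = 2.5 in². φR_n = 0.90 × 36 × 2.5 = 81.0 kips.
Governing: min(304.2, 137.0, 81.0) = 81.0 kips → gross-section yield.

81.0 kips (gross-section yield governs)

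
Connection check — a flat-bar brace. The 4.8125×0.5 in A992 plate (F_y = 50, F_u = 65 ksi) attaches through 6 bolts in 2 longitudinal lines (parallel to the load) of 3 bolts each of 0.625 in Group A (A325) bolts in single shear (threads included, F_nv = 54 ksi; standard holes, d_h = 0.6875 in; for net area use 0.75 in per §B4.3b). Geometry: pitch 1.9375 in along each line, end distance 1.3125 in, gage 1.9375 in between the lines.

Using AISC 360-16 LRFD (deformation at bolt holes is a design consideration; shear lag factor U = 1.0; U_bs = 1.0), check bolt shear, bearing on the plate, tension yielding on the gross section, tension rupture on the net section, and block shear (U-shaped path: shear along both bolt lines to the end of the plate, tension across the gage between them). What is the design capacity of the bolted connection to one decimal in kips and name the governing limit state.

Bolt shear: A_b = π(0.625)²/4 = 0.3068 in². φR_n = 0.75 × 54 × 0.3068 × 6 × 1 = 74.6 kips.
Bearing (0.5 in plate, F_u = 65 ksi): end bolts L_c = 1.3125 − 0.6875/2 = 0.96875, R_n = min(1.2×0.96875×0.5×65, 2.4×0.625×0.5×65) = 37.781 kips/bolt; interior L_c = 1.9375 − 0.6875 = 1.25, R_n = 48.75 kips/bolt. φR_n = 0.75 × (2×37.781 + 4×48.75) = 202.9 kips.
Tension yield (gross): A_g = 4.8125×0.5 = 2.4063 in². φR_n = 0.90 × 50 × 2.4063 = 108.3 kips.
Tension rupture (net): A_n = (4.8125 − 2×0.75)×0.5 = 1.6563 in² (U = 1.0, A_e = A_n). φR_n = 0.75 × 65 × 1.6563 = 80.7 kips.
Block shear: shear path 2×[1.3125+2×1.9375] = 2×5.1875 in, A_gv = 5.1875, A_nv = 2×(5.1875 − 2.5×0.75)×0.5 = 3.3125 in²; tension across gage: (1.9375 − 1×0.75)×0.5 = 0.59375 in². R_n = min(0.6×65×3.3125, 0.6×50×5.1875) + 1.0×65×0.59375 = min(129.19, 155.63) + 38.594 = 167.78 kips. φR_n = 0.75 × 167.78 = 125.8 kips.
Governing: min(74.6, 202.9, 108.3, 80.7, 125.8) = 74.6 kips → bolt shear.

74.6 kips (bolt shear governs)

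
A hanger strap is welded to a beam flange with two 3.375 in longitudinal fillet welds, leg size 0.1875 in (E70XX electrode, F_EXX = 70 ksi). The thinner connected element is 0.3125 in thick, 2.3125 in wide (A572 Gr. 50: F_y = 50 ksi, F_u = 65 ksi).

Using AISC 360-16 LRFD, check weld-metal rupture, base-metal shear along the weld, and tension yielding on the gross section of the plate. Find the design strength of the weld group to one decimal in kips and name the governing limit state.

28.2 kips (weld metal governs)

Weld metal: throat = 0.707×0.1875 = 0.13256 in, L = 2×3.375 = 6.75 in. φR_n = 0.75 × 0.6 × 70 × 0.13256 × 6.75 = 28.2 kips.
Base metal shear (0.3125 in plate): yield φR_n = 1.0×0.6×50×0.3125×6.75 = 63.3 kips; rupture φR_n = 0.75×0.6×65×0.3125×6.75 = 61.7 kips; take 61.7 kips (rupture).
Tension yield (gross): A_g = 2.3125×0.3125 = 0.72266 in². φR_n = 0.90 × 50 × 0.72266 = 32.5 kips.
Governing: min(28.2, 61.7, 32.5) = 28.2 kips → weld metal.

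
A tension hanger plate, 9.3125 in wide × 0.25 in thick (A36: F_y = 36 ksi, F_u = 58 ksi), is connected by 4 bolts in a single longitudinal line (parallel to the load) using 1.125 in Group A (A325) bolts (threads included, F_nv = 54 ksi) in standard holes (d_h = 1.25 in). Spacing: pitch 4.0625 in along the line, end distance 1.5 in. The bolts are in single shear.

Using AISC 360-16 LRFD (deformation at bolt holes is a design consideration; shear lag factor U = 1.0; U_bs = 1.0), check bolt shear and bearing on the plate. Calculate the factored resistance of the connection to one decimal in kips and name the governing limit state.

Bolt shear: A_b = π(1.125)²/4 = 0.99402 in². φR_n = 0.75 × 54 × 0.99402 × 4 × 1 = 161.0 kips.
Bearing (0.25 in plate, F_u = 58 ksi): end bolts L_c = 1.5 − 1.25/2 = 0.875, R_n = min(1.2×0.875×0.25×58, 2.4×1.125×0.25×58) = 15.225 kips/bolt; interior L_c = 4.0625 − 1.25 = 2.8125, R_n = 39.15 kips/bolt. φR_n = 0.75 × (1×15.225 + 3×39.15) = 99.5 kips.
Governing: min(161.0, 99.5) = 99.5 kips → bearing.

99.5 kips (bearing governs)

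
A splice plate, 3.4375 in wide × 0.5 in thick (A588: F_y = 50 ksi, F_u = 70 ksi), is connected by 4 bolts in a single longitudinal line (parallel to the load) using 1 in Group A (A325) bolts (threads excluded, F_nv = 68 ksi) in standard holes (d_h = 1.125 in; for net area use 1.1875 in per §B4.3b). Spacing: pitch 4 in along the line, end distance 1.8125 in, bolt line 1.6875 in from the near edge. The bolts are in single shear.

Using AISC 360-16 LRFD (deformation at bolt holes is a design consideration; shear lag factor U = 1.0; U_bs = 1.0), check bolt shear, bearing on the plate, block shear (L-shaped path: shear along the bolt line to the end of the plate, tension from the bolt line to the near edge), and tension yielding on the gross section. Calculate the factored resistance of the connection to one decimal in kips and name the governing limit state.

Bolt shear: A_b = π(1)²/4 = 0.7854 in². φR_n = 0.75 × 68 × 0.7854 × 4 × 1 = 160.2 kips.
Bearing (0.5 in plate, F_u = 70 ksi): end bolts L_c = 1.8125 − 1.125/2 = 1.25, R_n = min(1.2×1.25×0.5×70, 2.4×1×0.5×70) = 52.5 kips/bolt; interior L_c = 4 − 1.125 = 2.875, R_n = 84 kips/bolt. φR_n = 0.75 × (1×52.5 + 3×84) = 228.4 kips.
Block shear: shear path 1×[1.8125+3×4] = 1×13.8125 in, A_gv = 6.9063, A_nv = 1×(13.8125 − 3.5×1.1875)×0.5 = 4.8281 in²; tension to near edge: (1.6875 − 0.5×1.1875)×0.5 = 0.54688 in². R_n = min(0.6×70×4.8281, 0.6×50×6.9063) + 1.0×70×0.54688 = min(202.78, 207.19) + 38.282 = 241.06 kips. φR_n = 0.75 × 241.06 = 180.8 kips.
Tension yield (gross): A_g = 3.4375×0.5 = 1.7188 in². φR_n = 0.90 × 50 × 1.7188 = 77.3 kips.
Governing: min(160.2, 228.4, 180.8, 77.3) = 77.3 kips → gross-section yield.

77.3 kips (gross-section yield governs)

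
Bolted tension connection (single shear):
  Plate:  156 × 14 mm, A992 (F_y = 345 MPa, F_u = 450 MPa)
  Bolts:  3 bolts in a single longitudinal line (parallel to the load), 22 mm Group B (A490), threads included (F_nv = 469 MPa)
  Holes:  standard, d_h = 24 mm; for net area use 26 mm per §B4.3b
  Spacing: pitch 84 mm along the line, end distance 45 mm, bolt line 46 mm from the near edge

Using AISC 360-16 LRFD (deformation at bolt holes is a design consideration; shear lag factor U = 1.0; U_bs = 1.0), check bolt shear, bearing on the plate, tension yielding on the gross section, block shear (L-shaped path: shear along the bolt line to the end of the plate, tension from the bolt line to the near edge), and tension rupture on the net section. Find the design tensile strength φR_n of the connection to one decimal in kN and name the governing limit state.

401.1 kN (bolt shear governs)

Bolt shear: A_b = π(22)²/4 = 380.13 mm². φR_n = 0.75 × 469 × 380.13 × 3 × 1 = 401.1 kN.
Bearing (14 mm plate, F_u = 450 MPa): end bolts L_c = 45 − 24/2 = 33, R_n = min(1.2×33×14×450, 2.4×22×14×450) = 249.48 kN/bolt; interior L_c = 84 − 24 = 60, R_n = 332.64 kN/bolt. φR_n = 0.75 × (1×249.48 + 2×332.64) = 686.1 kN.
Tension yield (gross): A_g = 156×14 = 2184 mm². φR_n = 0.90 × 345 × 2184 = 678.1 kN.
Block shear: shear path 1×[45+2×84] = 1×213 mm, A_gv = 2982, A_nv = 1×(213 − 2.5×26)×14 = 2072 mm²; tension to near edge: (46 − 0.5×26)×14 = 462 mm². R_n = min(0.6×450×2072, 0.6×345×2982) + 1.0×450×462 = min(559.44, 617.27) + 207.9 = 767.34 kN. φR_n = 0.75 × 767.34 = 575.5 kN.
Tension rupture (net): A_n = (156 − 1×26)×14 = 1820 mm² (U = 1.0, A_e = A_n). φR_n = 0.75 × 450 × 1820 = 614.3 kN.
Governing: min(401.1, 686.1, 678.1, 575.5, 614.3) = 401.1 kN → bolt shear.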